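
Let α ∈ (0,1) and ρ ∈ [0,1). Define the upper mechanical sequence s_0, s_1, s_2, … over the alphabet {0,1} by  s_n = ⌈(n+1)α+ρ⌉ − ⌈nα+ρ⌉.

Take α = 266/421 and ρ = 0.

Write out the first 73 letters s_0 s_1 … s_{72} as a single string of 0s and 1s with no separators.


1101101101011011011010110110101101101101011011010110110110101101101011011

n=0: ⌈(1·266)/421⌉ − ⌈(0·266)/421⌉ = ⌈266/421⌉ − ⌈0/421⌉ = 1 − 0 = 1
n=1: ⌈(2·266)/421⌉ − ⌈(1·266)/421⌉ = ⌈532/421⌉ − ⌈266/421⌉ = 2 − 1 = 1
n=2: ⌈(3·266)/421⌉ − ⌈(2·266)/421⌉ = ⌈798/421⌉ − ⌈532/421⌉ = 2 − 2 = 0
n=3: ⌈(4·266)/421⌉ − ⌈(3·266)/421⌉ = ⌈1064/421⌉ − ⌈798/421⌉ = 3 − 2 = 1
n=4: ⌈(5·266)/421⌉ − ⌈(4·266)/421⌉ = ⌈1330/421⌉ − ⌈1064/421⌉ = 4 − 3 = 1
n=5: ⌈(6·266)/421⌉ − ⌈(5·266)/421⌉ = ⌈1596/421⌉ − ⌈1330/421⌉ = 4 − 4 = 0
n=6: ⌈(7·266)/421⌉ − ⌈(6·266)/421⌉ = ⌈1862/421⌉ − ⌈1596/421⌉ = 5 − 4 = 1
n=7: ⌈(8·266)/421⌉ − ⌈(7·266)/421⌉ = ⌈2128/421⌉ − ⌈1862/421⌉ = 6 − 5 = 1
n=8: ⌈(9·266)/421⌉ − ⌈(8·266)/421⌉ = ⌈2394/421⌉ − ⌈2128/421⌉ = 6 − 6 = 0
n=9: ⌈(10·266)/421⌉ − ⌈(9·266)/421⌉ = ⌈2660/421⌉ − ⌈2394/421⌉ = 7 − 6 = 1
n=10: ⌈(11·266)/421⌉ − ⌈(10·266)/421⌉ = ⌈2926/421⌉ − ⌈2660/421⌉ = 7 − 7 = 0
n=11: ⌈(12·266)/421⌉ − ⌈(11·266)/421⌉ = ⌈3192/421⌉ − ⌈2926/421⌉ = 8 − 7 = 1
n=12: ⌈(13·266)/421⌉ − ⌈(12·266)/421⌉ = ⌈3458/421⌉ − ⌈3192/421⌉ = 9 − 8 = 1
n=13: ⌈(14·266)/421⌉ − ⌈(13·266)/421⌉ = ⌈3724/421⌉ − ⌈3458/421⌉ = 9 − 9 = 0
n=14: ⌈(15·266)/421⌉ − ⌈(14·266)/421⌉ = ⌈3990/421⌉ − ⌈3724/421⌉ = 10 − 9 = 1
n=15: ⌈(16·266)/421⌉ − ⌈(15·266)/421⌉ = ⌈4256/421⌉ − ⌈3990/421⌉ = 11 − 10 = 1
n=16: ⌈(17·266)/421⌉ − ⌈(16·266)/421⌉ = ⌈4522/421⌉ − ⌈4256/421⌉ = 11 − 11 = 0
n=17: ⌈(18·266)/421⌉ − ⌈(17·266)/421⌉ = ⌈4788/421⌉ − ⌈4522/421⌉ = 12 − 11 = 1
n=18: ⌈(19·266)/421⌉ − ⌈(18·266)/421⌉ = ⌈5054/421⌉ − ⌈4788/421⌉ = 13 − 12 = 1
n=19: ⌈(20·266)/421⌉ − ⌈(19·266)/421⌉ = ⌈5320/421⌉ − ⌈5054/421⌉ = 13 − 13 = 0
n=20: ⌈(21·266)/421⌉ − ⌈(20·266)/421⌉ = ⌈5586/421⌉ − ⌈5320/421⌉ = 14 − 13 = 1
n=21: ⌈(22·266)/421⌉ − ⌈(21·266)/421⌉ = ⌈5852/421⌉ − ⌈5586/421⌉ = 14 − 14 = 0
n=22: ⌈(23·266)/421⌉ − ⌈(22·266)/421⌉ = ⌈6118/421⌉ − ⌈5852/421⌉ = 15 − 14 = 1
n=23: ⌈(24·266)/421⌉ − ⌈(23·266)/421⌉ = ⌈6384/421⌉ − ⌈6118/421⌉ = 16 − 15 = 1
n=24: ⌈(25·266)/421⌉ − ⌈(24·266)/421⌉ = ⌈6650/421⌉ − ⌈6384/421⌉ = 16 − 16 = 0
n=25: ⌈(26·266)/421⌉ − ⌈(25·266)/421⌉ = ⌈6916/421⌉ − ⌈6650/421⌉ = 17 − 16 = 1
n=26: ⌈(27·266)/421⌉ − ⌈(26·266)/421⌉ = ⌈7182/421⌉ − ⌈6916/421⌉ = 18 − 17 = 1
n=27: ⌈(28·266)/421⌉ − ⌈(27·266)/421⌉ = ⌈7448/421⌉ − ⌈7182/421⌉ = 18 − 18 = 0
n=28: ⌈(29·266)/421⌉ − ⌈(28·266)/421⌉ = ⌈7714/421⌉ − ⌈7448/421⌉ = 19 − 18 = 1
n=29: ⌈(30·266)/421⌉ − ⌈(29·266)/421⌉ = ⌈7980/421⌉ − ⌈7714/421⌉ = 19 − 19 = 0
n=30: ⌈(31·266)/421⌉ − ⌈(30·266)/421⌉ = ⌈8246/421⌉ − ⌈7980/421⌉ = 20 − 19 = 1
n=31: ⌈(32·266)/421⌉ − ⌈(31·266)/421⌉ = ⌈8512/421⌉ − ⌈8246/421⌉ = 21 − 20 = 1
n=32: ⌈(33·266)/421⌉ − ⌈(32·266)/421⌉ = ⌈8778/421⌉ − ⌈8512/421⌉ = 21 − 21 = 0
n=33: ⌈(34·266)/421⌉ − ⌈(33·266)/421⌉ = ⌈9044/421⌉ − ⌈8778/421⌉ = 22 − 21 = 1
n=34: ⌈(35·266)/421⌉ − ⌈(34·266)/421⌉ = ⌈9310/421⌉ − ⌈9044/421⌉ = 23 − 22 = 1
n=35: ⌈(36·266)/421⌉ − ⌈(35·266)/421⌉ = ⌈9576/421⌉ − ⌈9310/421⌉ = 23 − 23 = 0
n=36: ⌈(37·266)/421⌉ − ⌈(36·266)/421⌉ = ⌈9842/421⌉ − ⌈9576/421⌉ = 24 − 23 = 1
n=37: ⌈(38·266)/421⌉ − ⌈(37·266)/421⌉ = ⌈10108/421⌉ − ⌈9842/421⌉ = 25 − 24 = 1
n=38: ⌈(39·266)/421⌉ − ⌈(38·266)/421⌉ = ⌈10374/421⌉ − ⌈10108/421⌉ = 25 − 25 = 0
n=39: ⌈(40·266)/421⌉ − ⌈(39·266)/421⌉ = ⌈10640/421⌉ − ⌈10374/421⌉ = 26 − 25 = 1
n=40: ⌈(41·266)/421⌉ − ⌈(40·266)/421⌉ = ⌈10906/421⌉ − ⌈10640/421⌉ = 26 − 26 = 0
n=41: ⌈(42·266)/421⌉ − ⌈(41·266)/421⌉ = ⌈11172/421⌉ − ⌈10906/421⌉ = 27 − 26 = 1
n=42: ⌈(43·266)/421⌉ − ⌈(42·266)/421⌉ = ⌈11438/421⌉ − ⌈11172/421⌉ = 28 − 27 = 1
n=43: ⌈(44·266)/421⌉ − ⌈(43·266)/421⌉ = ⌈11704/421⌉ − ⌈11438/421⌉ = 28 − 28 = 0
n=44: ⌈(45·266)/421⌉ − ⌈(44·266)/421⌉ = ⌈11970/421⌉ − ⌈11704/421⌉ = 29 − 28 = 1
n=45: ⌈(46·266)/421⌉ − ⌈(45·266)/421⌉ = ⌈12236/421⌉ − ⌈11970/421⌉ = 30 − 29 = 1
n=46: ⌈(47·266)/421⌉ − ⌈(46·266)/421⌉ = ⌈12502/421⌉ − ⌈12236/421⌉ = 30 − 30 = 0
n=47: ⌈(48·266)/421⌉ − ⌈(47·266)/421⌉ = ⌈12768/421⌉ − ⌈12502/421⌉ = 31 − 30 = 1
n=48: ⌈(49·266)/421⌉ − ⌈(48·266)/421⌉ = ⌈13034/421⌉ − ⌈12768/421⌉ = 31 − 31 = 0
n=49: ⌈(50·266)/421⌉ − ⌈(49·266)/421⌉ = ⌈13300/421⌉ − ⌈13034/421⌉ = 32 − 31 = 1
n=50: ⌈(51·266)/421⌉ − ⌈(50·266)/421⌉ = ⌈13566/421⌉ − ⌈13300/421⌉ = 33 − 32 = 1
n=51: ⌈(52·266)/421⌉ − ⌈(51·266)/421⌉ = ⌈13832/421⌉ − ⌈13566/421⌉ = 33 − 33 = 0
n=52: ⌈(53·266)/421⌉ − ⌈(52·266)/421⌉ = ⌈14098/421⌉ − ⌈13832/421⌉ = 34 − 33 = 1
n=53: ⌈(54·266)/421⌉ − ⌈(53·266)/421⌉ = ⌈14364/421⌉ − ⌈14098/421⌉ = 35 − 34 = 1
n=54: ⌈(55·266)/421⌉ − ⌈(54·266)/421⌉ = ⌈14630/421⌉ − ⌈14364/421⌉ = 35 − 35 = 0
n=55: ⌈(56·266)/421⌉ − ⌈(55·266)/421⌉ = ⌈14896/421⌉ − ⌈14630/421⌉ = 36 − 35 = 1
n=56: ⌈(57·266)/421⌉ − ⌈(56·266)/421⌉ = ⌈15162/421⌉ − ⌈14896/421⌉ = 37 − 36 = 1
n=57: ⌈(58·266)/421⌉ − ⌈(57·266)/421⌉ = ⌈15428/421⌉ − ⌈15162/421⌉ = 37 − 37 = 0
n=58: ⌈(59·266)/421⌉ − ⌈(58·266)/421⌉ = ⌈15694/421⌉ − ⌈15428/421⌉ = 38 − 37 = 1
n=59: ⌈(60·266)/421⌉ − ⌈(59·266)/421⌉ = ⌈15960/421⌉ − ⌈15694/421⌉ = 38 − 38 = 0
n=60: ⌈(61·266)/421⌉ − ⌈(60·266)/421⌉ = ⌈16226/421⌉ − ⌈15960/421⌉ = 39 − 38 = 1
n=61: ⌈(62·266)/421⌉ − ⌈(61·266)/421⌉ = ⌈16492/421⌉ − ⌈16226/421⌉ = 40 − 39 = 1
n=62: ⌈(63·266)/421⌉ − ⌈(62·266)/421⌉ = ⌈16758/421⌉ − ⌈16492/421⌉ = 40 − 40 = 0
n=63: ⌈(64·266)/421⌉ − ⌈(63·266)/421⌉ = ⌈17024/421⌉ − ⌈16758/421⌉ = 41 − 40 = 1
n=64: ⌈(65·266)/421⌉ − ⌈(64·266)/421⌉ = ⌈17290/421⌉ − ⌈17024/421⌉ = 42 − 41 = 1
n=65: ⌈(66·266)/421⌉ − ⌈(65·266)/421⌉ = ⌈17556/421⌉ − ⌈17290/421⌉ = 42 − 42 = 0
n=66: ⌈(67·266)/421⌉ − ⌈(66·266)/421⌉ = ⌈17822/421⌉ − ⌈17556/421⌉ = 43 − 42 = 1
n=67: ⌈(68·266)/421⌉ − ⌈(67·266)/421⌉ = ⌈18088/421⌉ − ⌈17822/421⌉ = 43 − 43 = 0
n=68: ⌈(69·266)/421⌉ − ⌈(68·266)/421⌉ = ⌈18354/421⌉ − ⌈18088/421⌉ = 44 − 43 = 1
n=69: ⌈(70·266)/421⌉ − ⌈(69·266)/421⌉ = ⌈18620/421⌉ − ⌈18354/421⌉ = 45 − 44 = 1
n=70: ⌈(71·266)/421⌉ − ⌈(70·266)/421⌉ = ⌈18886/421⌉ − ⌈18620/421⌉ = 45 − 45 = 0
n=71: ⌈(72·266)/421⌉ − ⌈(71·266)/421⌉ = ⌈19152/421⌉ − ⌈18886/421⌉ = 46 − 45 = 1
n=72: ⌈(73·266)/421⌉ − ⌈(72·266)/421⌉ = ⌈19418/421⌉ − ⌈19152/421⌉ = 47 − 46 = 1


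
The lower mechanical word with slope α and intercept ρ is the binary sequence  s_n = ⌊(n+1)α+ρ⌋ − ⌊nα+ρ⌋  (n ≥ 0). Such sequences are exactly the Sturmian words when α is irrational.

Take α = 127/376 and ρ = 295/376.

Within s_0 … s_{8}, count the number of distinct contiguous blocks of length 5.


3

t_n = ⌊(n·127+295)/376⌋ for n = 0 … 9:
  n=0…9: ⌊295/376⌋=0 ⌊422/376⌋=1 ⌊549/376⌋=1 ⌊676/376⌋=1 ⌊803/376⌋=2 ⌊930/376⌋=2 ⌊1057/376⌋=2 ⌊1184/376⌋=3 ⌊1311/376⌋=3 ⌊1438/376⌋=3
s_n = t_(n+1) − t_n for n = 0 … 8 gives
prefix = 100100100
slide a length-5 window over [0..4] … [4..8] (5 windows); first occurrence of each distinct factor:
  [  0..  4] 10010
  [  1..  5] 00100
  [  2..  6] 01001
  (the other 2 windows repeat one of these)
distinct factors: {00100, 01001, 10010}
count = 3  (Sturmian bound for length 5 is 6)


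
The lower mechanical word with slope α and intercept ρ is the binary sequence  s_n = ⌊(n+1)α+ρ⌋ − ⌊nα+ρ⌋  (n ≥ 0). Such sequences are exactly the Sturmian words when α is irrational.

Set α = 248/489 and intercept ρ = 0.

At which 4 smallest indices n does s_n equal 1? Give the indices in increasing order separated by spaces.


1 3 5 7

n=0: ⌊248/489⌋−⌊0/489⌋ = 0−0 = 0
n=1: ⌊496/489⌋−⌊248/489⌋ = 1−0 = 1  ← one
n=2: ⌊744/489⌋−⌊496/489⌋ = 1−1 = 0
n=3: ⌊992/489⌋−⌊744/489⌋ = 2−1 = 1  ← one
n=4: ⌊1240/489⌋−⌊992/489⌋ = 2−2 = 0
n=5: ⌊1488/489⌋−⌊1240/489⌋ = 3−2 = 1  ← one
n=6: ⌊1736/489⌋−⌊1488/489⌋ = 3−3 = 0
n=7: ⌊1984/489⌋−⌊1736/489⌋ = 4−3 = 1  ← one
positions of the first 4 ones: 1 3 5 7


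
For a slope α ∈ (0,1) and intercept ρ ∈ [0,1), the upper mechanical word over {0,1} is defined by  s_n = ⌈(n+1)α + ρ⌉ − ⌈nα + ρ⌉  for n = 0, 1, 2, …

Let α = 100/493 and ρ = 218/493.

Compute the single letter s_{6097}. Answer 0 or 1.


0

(n+1)α + ρ = (6098·100 + 218) / 493 = 610018/493
nα + ρ     = (6097·100 + 218) / 493 = 609918/493
⌈610018/493⌉ = 1238,  ⌈609918/493⌉ = 1238
s_{6097} = 1238 − 1238 = 0


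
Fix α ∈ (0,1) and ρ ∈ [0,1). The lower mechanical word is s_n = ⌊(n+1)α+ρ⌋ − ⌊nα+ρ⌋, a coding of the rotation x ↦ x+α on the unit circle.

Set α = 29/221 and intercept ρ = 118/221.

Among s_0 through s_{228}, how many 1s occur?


30

#1s = Σ_{n=0}^{228} s_n = Σ_{n=0}^{228} (⌊(n+1)α+ρ⌋ − ⌊nα+ρ⌋)
the sum telescopes: every ⌊nα+ρ⌋ with 0 < n < 229 appears once with + and once with −, leaving ⌊229α+ρ⌋ − ⌊0·α+ρ⌋
229α + ρ = (229·29 + 118) / 221 = 6759/221
ρ = 118/221
⌊6759/221⌋ = 30,  ⌊118/221⌋ = 0
#1s = 30 − 0 = 30


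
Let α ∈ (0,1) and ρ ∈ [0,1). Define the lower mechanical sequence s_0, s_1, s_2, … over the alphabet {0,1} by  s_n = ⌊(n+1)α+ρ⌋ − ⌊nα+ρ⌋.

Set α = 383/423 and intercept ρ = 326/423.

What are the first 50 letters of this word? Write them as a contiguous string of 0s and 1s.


n=0: ⌊(1·383+326)/423⌋ − ⌊(0·383+326)/423⌋ = ⌊709/423⌋ − ⌊326/423⌋ = 1 − 0 = 1
n=1: ⌊(2·383+326)/423⌋ − ⌊(1·383+326)/423⌋ = ⌊1092/423⌋ − ⌊709/423⌋ = 2 − 1 = 1
n=2: ⌊(3·383+326)/423⌋ − ⌊(2·383+326)/423⌋ = ⌊1475/423⌋ − ⌊1092/423⌋ = 3 − 2 = 1
n=3: ⌊(4·383+326)/423⌋ − ⌊(3·383+326)/423⌋ = ⌊1858/423⌋ − ⌊1475/423⌋ = 4 − 3 = 1
n=4: ⌊(5·383+326)/423⌋ − ⌊(4·383+326)/423⌋ = ⌊2241/423⌋ − ⌊1858/423⌋ = 5 − 4 = 1
n=5: ⌊(6·383+326)/423⌋ − ⌊(5·383+326)/423⌋ = ⌊2624/423⌋ − ⌊2241/423⌋ = 6 − 5 = 1
n=6: ⌊(7·383+326)/423⌋ − ⌊(6·383+326)/423⌋ = ⌊3007/423⌋ − ⌊2624/423⌋ = 7 − 6 = 1
n=7: ⌊(8·383+326)/423⌋ − ⌊(7·383+326)/423⌋ = ⌊3390/423⌋ − ⌊3007/423⌋ = 8 − 7 = 1
n=8: ⌊(9·383+326)/423⌋ − ⌊(8·383+326)/423⌋ = ⌊3773/423⌋ − ⌊3390/423⌋ = 8 − 8 = 0
n=9: ⌊(10·383+326)/423⌋ − ⌊(9·383+326)/423⌋ = ⌊4156/423⌋ − ⌊3773/423⌋ = 9 − 8 = 1
n=10: ⌊(11·383+326)/423⌋ − ⌊(10·383+326)/423⌋ = ⌊4539/423⌋ − ⌊4156/423⌋ = 10 − 9 = 1
n=11: ⌊(12·383+326)/423⌋ − ⌊(11·383+326)/423⌋ = ⌊4922/423⌋ − ⌊4539/423⌋ = 11 − 10 = 1
n=12: ⌊(13·383+326)/423⌋ − ⌊(12·383+326)/423⌋ = ⌊5305/423⌋ − ⌊4922/423⌋ = 12 − 11 = 1
n=13: ⌊(14·383+326)/423⌋ − ⌊(13·383+326)/423⌋ = ⌊5688/423⌋ − ⌊5305/423⌋ = 13 − 12 = 1
n=14: ⌊(15·383+326)/423⌋ − ⌊(14·383+326)/423⌋ = ⌊6071/423⌋ − ⌊5688/423⌋ = 14 − 13 = 1
n=15: ⌊(16·383+326)/423⌋ − ⌊(15·383+326)/423⌋ = ⌊6454/423⌋ − ⌊6071/423⌋ = 15 − 14 = 1
n=16: ⌊(17·383+326)/423⌋ − ⌊(16·383+326)/423⌋ = ⌊6837/423⌋ − ⌊6454/423⌋ = 16 − 15 = 1
n=17: ⌊(18·383+326)/423⌋ − ⌊(17·383+326)/423⌋ = ⌊7220/423⌋ − ⌊6837/423⌋ = 17 − 16 = 1
n=18: ⌊(19·383+326)/423⌋ − ⌊(18·383+326)/423⌋ = ⌊7603/423⌋ − ⌊7220/423⌋ = 17 − 17 = 0
n=19: ⌊(20·383+326)/423⌋ − ⌊(19·383+326)/423⌋ = ⌊7986/423⌋ − ⌊7603/423⌋ = 18 − 17 = 1
n=20: ⌊(21·383+326)/423⌋ − ⌊(20·383+326)/423⌋ = ⌊8369/423⌋ − ⌊7986/423⌋ = 19 − 18 = 1
n=21: ⌊(22·383+326)/423⌋ − ⌊(21·383+326)/423⌋ = ⌊8752/423⌋ − ⌊8369/423⌋ = 20 − 19 = 1
n=22: ⌊(23·383+326)/423⌋ − ⌊(22·383+326)/423⌋ = ⌊9135/423⌋ − ⌊8752/423⌋ = 21 − 20 = 1
n=23: ⌊(24·383+326)/423⌋ − ⌊(23·383+326)/423⌋ = ⌊9518/423⌋ − ⌊9135/423⌋ = 22 − 21 = 1
n=24: ⌊(25·383+326)/423⌋ − ⌊(24·383+326)/423⌋ = ⌊9901/423⌋ − ⌊9518/423⌋ = 23 − 22 = 1
n=25: ⌊(26·383+326)/423⌋ − ⌊(25·383+326)/423⌋ = ⌊10284/423⌋ − ⌊9901/423⌋ = 24 − 23 = 1
n=26: ⌊(27·383+326)/423⌋ − ⌊(26·383+326)/423⌋ = ⌊10667/423⌋ − ⌊10284/423⌋ = 25 − 24 = 1
n=27: ⌊(28·383+326)/423⌋ − ⌊(27·383+326)/423⌋ = ⌊11050/423⌋ − ⌊10667/423⌋ = 26 − 25 = 1
n=28: ⌊(29·383+326)/423⌋ − ⌊(28·383+326)/423⌋ = ⌊11433/423⌋ − ⌊11050/423⌋ = 27 − 26 = 1
n=29: ⌊(30·383+326)/423⌋ − ⌊(29·383+326)/423⌋ = ⌊11816/423⌋ − ⌊11433/423⌋ = 27 − 27 = 0
n=30: ⌊(31·383+326)/423⌋ − ⌊(30·383+326)/423⌋ = ⌊12199/423⌋ − ⌊11816/423⌋ = 28 − 27 = 1
n=31: ⌊(32·383+326)/423⌋ − ⌊(31·383+326)/423⌋ = ⌊12582/423⌋ − ⌊12199/423⌋ = 29 − 28 = 1
n=32: ⌊(33·383+326)/423⌋ − ⌊(32·383+326)/423⌋ = ⌊12965/423⌋ − ⌊12582/423⌋ = 30 − 29 = 1
n=33: ⌊(34·383+326)/423⌋ − ⌊(33·383+326)/423⌋ = ⌊13348/423⌋ − ⌊12965/423⌋ = 31 − 30 = 1
n=34: ⌊(35·383+326)/423⌋ − ⌊(34·383+326)/423⌋ = ⌊13731/423⌋ − ⌊13348/423⌋ = 32 − 31 = 1
n=35: ⌊(36·383+326)/423⌋ − ⌊(35·383+326)/423⌋ = ⌊14114/423⌋ − ⌊13731/423⌋ = 33 − 32 = 1
n=36: ⌊(37·383+326)/423⌋ − ⌊(36·383+326)/423⌋ = ⌊14497/423⌋ − ⌊14114/423⌋ = 34 − 33 = 1
n=37: ⌊(38·383+326)/423⌋ − ⌊(37·383+326)/423⌋ = ⌊14880/423⌋ − ⌊14497/423⌋ = 35 − 34 = 1
n=38: ⌊(39·383+326)/423⌋ − ⌊(38·383+326)/423⌋ = ⌊15263/423⌋ − ⌊14880/423⌋ = 36 − 35 = 1
n=39: ⌊(40·383+326)/423⌋ − ⌊(39·383+326)/423⌋ = ⌊15646/423⌋ − ⌊15263/423⌋ = 36 − 36 = 0
n=40: ⌊(41·383+326)/423⌋ − ⌊(40·383+326)/423⌋ = ⌊16029/423⌋ − ⌊15646/423⌋ = 37 − 36 = 1
n=41: ⌊(42·383+326)/423⌋ − ⌊(41·383+326)/423⌋ = ⌊16412/423⌋ − ⌊16029/423⌋ = 38 − 37 = 1
n=42: ⌊(43·383+326)/423⌋ − ⌊(42·383+326)/423⌋ = ⌊16795/423⌋ − ⌊16412/423⌋ = 39 − 38 = 1
n=43: ⌊(44·383+326)/423⌋ − ⌊(43·383+326)/423⌋ = ⌊17178/423⌋ − ⌊16795/423⌋ = 40 − 39 = 1
n=44: ⌊(45·383+326)/423⌋ − ⌊(44·383+326)/423⌋ = ⌊17561/423⌋ − ⌊17178/423⌋ = 41 − 40 = 1
n=45: ⌊(46·383+326)/423⌋ − ⌊(45·383+326)/423⌋ = ⌊17944/423⌋ − ⌊17561/423⌋ = 42 − 41 = 1
n=46: ⌊(47·383+326)/423⌋ − ⌊(46·383+326)/423⌋ = ⌊18327/423⌋ − ⌊17944/423⌋ = 43 − 42 = 1
n=47: ⌊(48·383+326)/423⌋ − ⌊(47·383+326)/423⌋ = ⌊18710/423⌋ − ⌊18327/423⌋ = 44 − 43 = 1
n=48: ⌊(49·383+326)/423⌋ − ⌊(48·383+326)/423⌋ = ⌊19093/423⌋ − ⌊18710/423⌋ = 45 − 44 = 1
n=49: ⌊(50·383+326)/423⌋ − ⌊(49·383+326)/423⌋ = ⌊19476/423⌋ − ⌊19093/423⌋ = 46 − 45 = 1

11111111011111111101111111111011111111101111111111


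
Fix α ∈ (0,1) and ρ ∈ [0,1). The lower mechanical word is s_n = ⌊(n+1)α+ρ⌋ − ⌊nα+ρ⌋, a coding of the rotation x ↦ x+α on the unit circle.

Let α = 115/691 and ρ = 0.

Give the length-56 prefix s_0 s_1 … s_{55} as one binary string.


00000010000010000010000010000010000010000010000010000010

n=0: ⌊(1·115)/691⌋ − ⌊(0·115)/691⌋ = ⌊115/691⌋ − ⌊0/691⌋ = 0 − 0 = 0
n=1: ⌊(2·115)/691⌋ − ⌊(1·115)/691⌋ = ⌊230/691⌋ − ⌊115/691⌋ = 0 − 0 = 0
n=2: ⌊(3·115)/691⌋ − ⌊(2·115)/691⌋ = ⌊345/691⌋ − ⌊230/691⌋ = 0 − 0 = 0
n=3: ⌊(4·115)/691⌋ − ⌊(3·115)/691⌋ = ⌊460/691⌋ − ⌊345/691⌋ = 0 − 0 = 0
n=4: ⌊(5·115)/691⌋ − ⌊(4·115)/691⌋ = ⌊575/691⌋ − ⌊460/691⌋ = 0 − 0 = 0
n=5: ⌊(6·115)/691⌋ − ⌊(5·115)/691⌋ = ⌊690/691⌋ − ⌊575/691⌋ = 0 − 0 = 0
n=6: ⌊(7·115)/691⌋ − ⌊(6·115)/691⌋ = ⌊805/691⌋ − ⌊690/691⌋ = 1 − 0 = 1
n=7: ⌊(8·115)/691⌋ − ⌊(7·115)/691⌋ = ⌊920/691⌋ − ⌊805/691⌋ = 1 − 1 = 0
n=8: ⌊(9·115)/691⌋ − ⌊(8·115)/691⌋ = ⌊1035/691⌋ − ⌊920/691⌋ = 1 − 1 = 0
n=9: ⌊(10·115)/691⌋ − ⌊(9·115)/691⌋ = ⌊1150/691⌋ − ⌊1035/691⌋ = 1 − 1 = 0
n=10: ⌊(11·115)/691⌋ − ⌊(10·115)/691⌋ = ⌊1265/691⌋ − ⌊1150/691⌋ = 1 − 1 = 0
n=11: ⌊(12·115)/691⌋ − ⌊(11·115)/691⌋ = ⌊1380/691⌋ − ⌊1265/691⌋ = 1 − 1 = 0
n=12: ⌊(13·115)/691⌋ − ⌊(12·115)/691⌋ = ⌊1495/691⌋ − ⌊1380/691⌋ = 2 − 1 = 1
n=13: ⌊(14·115)/691⌋ − ⌊(13·115)/691⌋ = ⌊1610/691⌋ − ⌊1495/691⌋ = 2 − 2 = 0
n=14: ⌊(15·115)/691⌋ − ⌊(14·115)/691⌋ = ⌊1725/691⌋ − ⌊1610/691⌋ = 2 − 2 = 0
n=15: ⌊(16·115)/691⌋ − ⌊(15·115)/691⌋ = ⌊1840/691⌋ − ⌊1725/691⌋ = 2 − 2 = 0
n=16: ⌊(17·115)/691⌋ − ⌊(16·115)/691⌋ = ⌊1955/691⌋ − ⌊1840/691⌋ = 2 − 2 = 0
n=17: ⌊(18·115)/691⌋ − ⌊(17·115)/691⌋ = ⌊2070/691⌋ − ⌊1955/691⌋ = 2 − 2 = 0
n=18: ⌊(19·115)/691⌋ − ⌊(18·115)/691⌋ = ⌊2185/691⌋ − ⌊2070/691⌋ = 3 − 2 = 1
n=19: ⌊(20·115)/691⌋ − ⌊(19·115)/691⌋ = ⌊2300/691⌋ − ⌊2185/691⌋ = 3 − 3 = 0
n=20: ⌊(21·115)/691⌋ − ⌊(20·115)/691⌋ = ⌊2415/691⌋ − ⌊2300/691⌋ = 3 − 3 = 0
n=21: ⌊(22·115)/691⌋ − ⌊(21·115)/691⌋ = ⌊2530/691⌋ − ⌊2415/691⌋ = 3 − 3 = 0
n=22: ⌊(23·115)/691⌋ − ⌊(22·115)/691⌋ = ⌊2645/691⌋ − ⌊2530/691⌋ = 3 − 3 = 0
n=23: ⌊(24·115)/691⌋ − ⌊(23·115)/691⌋ = ⌊2760/691⌋ − ⌊2645/691⌋ = 3 − 3 = 0
n=24: ⌊(25·115)/691⌋ − ⌊(24·115)/691⌋ = ⌊2875/691⌋ − ⌊2760/691⌋ = 4 − 3 = 1
n=25: ⌊(26·115)/691⌋ − ⌊(25·115)/691⌋ = ⌊2990/691⌋ − ⌊2875/691⌋ = 4 − 4 = 0
n=26: ⌊(27·115)/691⌋ − ⌊(26·115)/691⌋ = ⌊3105/691⌋ − ⌊2990/691⌋ = 4 − 4 = 0
n=27: ⌊(28·115)/691⌋ − ⌊(27·115)/691⌋ = ⌊3220/691⌋ − ⌊3105/691⌋ = 4 − 4 = 0
n=28: ⌊(29·115)/691⌋ − ⌊(28·115)/691⌋ = ⌊3335/691⌋ − ⌊3220/691⌋ = 4 − 4 = 0
n=29: ⌊(30·115)/691⌋ − ⌊(29·115)/691⌋ = ⌊3450/691⌋ − ⌊3335/691⌋ = 4 − 4 = 0
n=30: ⌊(31·115)/691⌋ − ⌊(30·115)/691⌋ = ⌊3565/691⌋ − ⌊3450/691⌋ = 5 − 4 = 1
n=31: ⌊(32·115)/691⌋ − ⌊(31·115)/691⌋ = ⌊3680/691⌋ − ⌊3565/691⌋ = 5 − 5 = 0
n=32: ⌊(33·115)/691⌋ − ⌊(32·115)/691⌋ = ⌊3795/691⌋ − ⌊3680/691⌋ = 5 − 5 = 0
n=33: ⌊(34·115)/691⌋ − ⌊(33·115)/691⌋ = ⌊3910/691⌋ − ⌊3795/691⌋ = 5 − 5 = 0
n=34: ⌊(35·115)/691⌋ − ⌊(34·115)/691⌋ = ⌊4025/691⌋ − ⌊3910/691⌋ = 5 − 5 = 0
n=35: ⌊(36·115)/691⌋ − ⌊(35·115)/691⌋ = ⌊4140/691⌋ − ⌊4025/691⌋ = 5 − 5 = 0
n=36: ⌊(37·115)/691⌋ − ⌊(36·115)/691⌋ = ⌊4255/691⌋ − ⌊4140/691⌋ = 6 − 5 = 1
n=37: ⌊(38·115)/691⌋ − ⌊(37·115)/691⌋ = ⌊4370/691⌋ − ⌊4255/691⌋ = 6 − 6 = 0
n=38: ⌊(39·115)/691⌋ − ⌊(38·115)/691⌋ = ⌊4485/691⌋ − ⌊4370/691⌋ = 6 − 6 = 0
n=39: ⌊(40·115)/691⌋ − ⌊(39·115)/691⌋ = ⌊4600/691⌋ − ⌊4485/691⌋ = 6 − 6 = 0
n=40: ⌊(41·115)/691⌋ − ⌊(40·115)/691⌋ = ⌊4715/691⌋ − ⌊4600/691⌋ = 6 − 6 = 0
n=41: ⌊(42·115)/691⌋ − ⌊(41·115)/691⌋ = ⌊4830/691⌋ − ⌊4715/691⌋ = 6 − 6 = 0
n=42: ⌊(43·115)/691⌋ − ⌊(42·115)/691⌋ = ⌊4945/691⌋ − ⌊4830/691⌋ = 7 − 6 = 1
n=43: ⌊(44·115)/691⌋ − ⌊(43·115)/691⌋ = ⌊5060/691⌋ − ⌊4945/691⌋ = 7 − 7 = 0
n=44: ⌊(45·115)/691⌋ − ⌊(44·115)/691⌋ = ⌊5175/691⌋ − ⌊5060/691⌋ = 7 − 7 = 0
n=45: ⌊(46·115)/691⌋ − ⌊(45·115)/691⌋ = ⌊5290/691⌋ − ⌊5175/691⌋ = 7 − 7 = 0
n=46: ⌊(47·115)/691⌋ − ⌊(46·115)/691⌋ = ⌊5405/691⌋ − ⌊5290/691⌋ = 7 − 7 = 0
n=47: ⌊(48·115)/691⌋ − ⌊(47·115)/691⌋ = ⌊5520/691⌋ − ⌊5405/691⌋ = 7 − 7 = 0
n=48: ⌊(49·115)/691⌋ − ⌊(48·115)/691⌋ = ⌊5635/691⌋ − ⌊5520/691⌋ = 8 − 7 = 1
n=49: ⌊(50·115)/691⌋ − ⌊(49·115)/691⌋ = ⌊5750/691⌋ − ⌊5635/691⌋ = 8 − 8 = 0
n=50: ⌊(51·115)/691⌋ − ⌊(50·115)/691⌋ = ⌊5865/691⌋ − ⌊5750/691⌋ = 8 − 8 = 0
n=51: ⌊(52·115)/691⌋ − ⌊(51·115)/691⌋ = ⌊5980/691⌋ − ⌊5865/691⌋ = 8 − 8 = 0
n=52: ⌊(53·115)/691⌋ − ⌊(52·115)/691⌋ = ⌊6095/691⌋ − ⌊5980/691⌋ = 8 − 8 = 0
n=53: ⌊(54·115)/691⌋ − ⌊(53·115)/691⌋ = ⌊6210/691⌋ − ⌊6095/691⌋ = 8 − 8 = 0
n=54: ⌊(55·115)/691⌋ − ⌊(54·115)/691⌋ = ⌊6325/691⌋ − ⌊6210/691⌋ = 9 − 8 = 1
n=55: ⌊(56·115)/691⌋ − ⌊(55·115)/691⌋ = ⌊6440/691⌋ − ⌊6325/691⌋ = 9 − 9 = 0


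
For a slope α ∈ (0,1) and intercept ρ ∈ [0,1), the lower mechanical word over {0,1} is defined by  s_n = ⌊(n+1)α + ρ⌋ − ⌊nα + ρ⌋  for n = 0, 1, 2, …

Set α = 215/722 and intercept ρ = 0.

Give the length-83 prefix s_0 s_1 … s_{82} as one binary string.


n=0: ⌊(1·215)/722⌋ − ⌊(0·215)/722⌋ = ⌊215/722⌋ − ⌊0/722⌋ = 0 − 0 = 0
n=1: ⌊(2·215)/722⌋ − ⌊(1·215)/722⌋ = ⌊430/722⌋ − ⌊215/722⌋ = 0 − 0 = 0
n=2: ⌊(3·215)/722⌋ − ⌊(2·215)/722⌋ = ⌊645/722⌋ − ⌊430/722⌋ = 0 − 0 = 0
n=3: ⌊(4·215)/722⌋ − ⌊(3·215)/722⌋ = ⌊860/722⌋ − ⌊645/722⌋ = 1 − 0 = 1
n=4: ⌊(5·215)/722⌋ − ⌊(4·215)/722⌋ = ⌊1075/722⌋ − ⌊860/722⌋ = 1 − 1 = 0
n=5: ⌊(6·215)/722⌋ − ⌊(5·215)/722⌋ = ⌊1290/722⌋ − ⌊1075/722⌋ = 1 − 1 = 0
n=6: ⌊(7·215)/722⌋ − ⌊(6·215)/722⌋ = ⌊1505/722⌋ − ⌊1290/722⌋ = 2 − 1 = 1
n=7: ⌊(8·215)/722⌋ − ⌊(7·215)/722⌋ = ⌊1720/722⌋ − ⌊1505/722⌋ = 2 − 2 = 0
n=8: ⌊(9·215)/722⌋ − ⌊(8·215)/722⌋ = ⌊1935/722⌋ − ⌊1720/722⌋ = 2 − 2 = 0
n=9: ⌊(10·215)/722⌋ − ⌊(9·215)/722⌋ = ⌊2150/722⌋ − ⌊1935/722⌋ = 2 − 2 = 0
n=10: ⌊(11·215)/722⌋ − ⌊(10·215)/722⌋ = ⌊2365/722⌋ − ⌊2150/722⌋ = 3 − 2 = 1
n=11: ⌊(12·215)/722⌋ − ⌊(11·215)/722⌋ = ⌊2580/722⌋ − ⌊2365/722⌋ = 3 − 3 = 0
n=12: ⌊(13·215)/722⌋ − ⌊(12·215)/722⌋ = ⌊2795/722⌋ − ⌊2580/722⌋ = 3 − 3 = 0
n=13: ⌊(14·215)/722⌋ − ⌊(13·215)/722⌋ = ⌊3010/722⌋ − ⌊2795/722⌋ = 4 − 3 = 1
n=14: ⌊(15·215)/722⌋ − ⌊(14·215)/722⌋ = ⌊3225/722⌋ − ⌊3010/722⌋ = 4 − 4 = 0
n=15: ⌊(16·215)/722⌋ − ⌊(15·215)/722⌋ = ⌊3440/722⌋ − ⌊3225/722⌋ = 4 − 4 = 0
n=16: ⌊(17·215)/722⌋ − ⌊(16·215)/722⌋ = ⌊3655/722⌋ − ⌊3440/722⌋ = 5 − 4 = 1
n=17: ⌊(18·215)/722⌋ − ⌊(17·215)/722⌋ = ⌊3870/722⌋ − ⌊3655/722⌋ = 5 − 5 = 0
n=18: ⌊(19·215)/722⌋ − ⌊(18·215)/722⌋ = ⌊4085/722⌋ − ⌊3870/722⌋ = 5 − 5 = 0
n=19: ⌊(20·215)/722⌋ − ⌊(19·215)/722⌋ = ⌊4300/722⌋ − ⌊4085/722⌋ = 5 − 5 = 0
n=20: ⌊(21·215)/722⌋ − ⌊(20·215)/722⌋ = ⌊4515/722⌋ − ⌊4300/722⌋ = 6 − 5 = 1
n=21: ⌊(22·215)/722⌋ − ⌊(21·215)/722⌋ = ⌊4730/722⌋ − ⌊4515/722⌋ = 6 − 6 = 0
n=22: ⌊(23·215)/722⌋ − ⌊(22·215)/722⌋ = ⌊4945/722⌋ − ⌊4730/722⌋ = 6 − 6 = 0
n=23: ⌊(24·215)/722⌋ − ⌊(23·215)/722⌋ = ⌊5160/722⌋ − ⌊4945/722⌋ = 7 − 6 = 1
n=24: ⌊(25·215)/722⌋ − ⌊(24·215)/722⌋ = ⌊5375/722⌋ − ⌊5160/722⌋ = 7 − 7 = 0
n=25: ⌊(26·215)/722⌋ − ⌊(25·215)/722⌋ = ⌊5590/722⌋ − ⌊5375/722⌋ = 7 − 7 = 0
n=26: ⌊(27·215)/722⌋ − ⌊(26·215)/722⌋ = ⌊5805/722⌋ − ⌊5590/722⌋ = 8 − 7 = 1
n=27: ⌊(28·215)/722⌋ − ⌊(27·215)/722⌋ = ⌊6020/722⌋ − ⌊5805/722⌋ = 8 − 8 = 0
n=28: ⌊(29·215)/722⌋ − ⌊(28·215)/722⌋ = ⌊6235/722⌋ − ⌊6020/722⌋ = 8 − 8 = 0
n=29: ⌊(30·215)/722⌋ − ⌊(29·215)/722⌋ = ⌊6450/722⌋ − ⌊6235/722⌋ = 8 − 8 = 0
n=30: ⌊(31·215)/722⌋ − ⌊(30·215)/722⌋ = ⌊6665/722⌋ − ⌊6450/722⌋ = 9 − 8 = 1
n=31: ⌊(32·215)/722⌋ − ⌊(31·215)/722⌋ = ⌊6880/722⌋ − ⌊6665/722⌋ = 9 − 9 = 0
n=32: ⌊(33·215)/722⌋ − ⌊(32·215)/722⌋ = ⌊7095/722⌋ − ⌊6880/722⌋ = 9 − 9 = 0
n=33: ⌊(34·215)/722⌋ − ⌊(33·215)/722⌋ = ⌊7310/722⌋ − ⌊7095/722⌋ = 10 − 9 = 1
n=34: ⌊(35·215)/722⌋ − ⌊(34·215)/722⌋ = ⌊7525/722⌋ − ⌊7310/722⌋ = 10 − 10 = 0
n=35: ⌊(36·215)/722⌋ − ⌊(35·215)/722⌋ = ⌊7740/722⌋ − ⌊7525/722⌋ = 10 − 10 = 0
n=36: ⌊(37·215)/722⌋ − ⌊(36·215)/722⌋ = ⌊7955/722⌋ − ⌊7740/722⌋ = 11 − 10 = 1
n=37: ⌊(38·215)/722⌋ − ⌊(37·215)/722⌋ = ⌊8170/722⌋ − ⌊7955/722⌋ = 11 − 11 = 0
n=38: ⌊(39·215)/722⌋ − ⌊(38·215)/722⌋ = ⌊8385/722⌋ − ⌊8170/722⌋ = 11 − 11 = 0
n=39: ⌊(40·215)/722⌋ − ⌊(39·215)/722⌋ = ⌊8600/722⌋ − ⌊8385/722⌋ = 11 − 11 = 0
n=40: ⌊(41·215)/722⌋ − ⌊(40·215)/722⌋ = ⌊8815/722⌋ − ⌊8600/722⌋ = 12 − 11 = 1
n=41: ⌊(42·215)/722⌋ − ⌊(41·215)/722⌋ = ⌊9030/722⌋ − ⌊8815/722⌋ = 12 − 12 = 0
n=42: ⌊(43·215)/722⌋ − ⌊(42·215)/722⌋ = ⌊9245/722⌋ − ⌊9030/722⌋ = 12 − 12 = 0
n=43: ⌊(44·215)/722⌋ − ⌊(43·215)/722⌋ = ⌊9460/722⌋ − ⌊9245/722⌋ = 13 − 12 = 1
n=44: ⌊(45·215)/722⌋ − ⌊(44·215)/722⌋ = ⌊9675/722⌋ − ⌊9460/722⌋ = 13 − 13 = 0
n=45: ⌊(46·215)/722⌋ − ⌊(45·215)/722⌋ = ⌊9890/722⌋ − ⌊9675/722⌋ = 13 − 13 = 0
n=46: ⌊(47·215)/722⌋ − ⌊(46·215)/722⌋ = ⌊10105/722⌋ − ⌊9890/722⌋ = 13 − 13 = 0
n=47: ⌊(48·215)/722⌋ − ⌊(47·215)/722⌋ = ⌊10320/722⌋ − ⌊10105/722⌋ = 14 − 13 = 1
n=48: ⌊(49·215)/722⌋ − ⌊(48·215)/722⌋ = ⌊10535/722⌋ − ⌊10320/722⌋ = 14 − 14 = 0
n=49: ⌊(50·215)/722⌋ − ⌊(49·215)/722⌋ = ⌊10750/722⌋ − ⌊10535/722⌋ = 14 − 14 = 0
n=50: ⌊(51·215)/722⌋ − ⌊(50·215)/722⌋ = ⌊10965/722⌋ − ⌊10750/722⌋ = 15 − 14 = 1
n=51: ⌊(52·215)/722⌋ − ⌊(51·215)/722⌋ = ⌊11180/722⌋ − ⌊10965/722⌋ = 15 − 15 = 0
n=52: ⌊(53·215)/722⌋ − ⌊(52·215)/722⌋ = ⌊11395/722⌋ − ⌊11180/722⌋ = 15 − 15 = 0
n=53: ⌊(54·215)/722⌋ − ⌊(53·215)/722⌋ = ⌊11610/722⌋ − ⌊11395/722⌋ = 16 − 15 = 1
n=54: ⌊(55·215)/722⌋ − ⌊(54·215)/722⌋ = ⌊11825/722⌋ − ⌊11610/722⌋ = 16 − 16 = 0
n=55: ⌊(56·215)/722⌋ − ⌊(55·215)/722⌋ = ⌊12040/722⌋ − ⌊11825/722⌋ = 16 − 16 = 0
n=56: ⌊(57·215)/722⌋ − ⌊(56·215)/722⌋ = ⌊12255/722⌋ − ⌊12040/722⌋ = 16 − 16 = 0
n=57: ⌊(58·215)/722⌋ − ⌊(57·215)/722⌋ = ⌊12470/722⌋ − ⌊12255/722⌋ = 17 − 16 = 1
n=58: ⌊(59·215)/722⌋ − ⌊(58·215)/722⌋ = ⌊12685/722⌋ − ⌊12470/722⌋ = 17 − 17 = 0
n=59: ⌊(60·215)/722⌋ − ⌊(59·215)/722⌋ = ⌊12900/722⌋ − ⌊12685/722⌋ = 17 − 17 = 0
n=60: ⌊(61·215)/722⌋ − ⌊(60·215)/722⌋ = ⌊13115/722⌋ − ⌊12900/722⌋ = 18 − 17 = 1
n=61: ⌊(62·215)/722⌋ − ⌊(61·215)/722⌋ = ⌊13330/722⌋ − ⌊13115/722⌋ = 18 − 18 = 0
n=62: ⌊(63·215)/722⌋ − ⌊(62·215)/722⌋ = ⌊13545/722⌋ − ⌊13330/722⌋ = 18 − 18 = 0
n=63: ⌊(64·215)/722⌋ − ⌊(63·215)/722⌋ = ⌊13760/722⌋ − ⌊13545/722⌋ = 19 − 18 = 1
n=64: ⌊(65·215)/722⌋ − ⌊(64·215)/722⌋ = ⌊13975/722⌋ − ⌊13760/722⌋ = 19 − 19 = 0
n=65: ⌊(66·215)/722⌋ − ⌊(65·215)/722⌋ = ⌊14190/722⌋ − ⌊13975/722⌋ = 19 − 19 = 0
n=66: ⌊(67·215)/722⌋ − ⌊(66·215)/722⌋ = ⌊14405/722⌋ − ⌊14190/722⌋ = 19 − 19 = 0
n=67: ⌊(68·215)/722⌋ − ⌊(67·215)/722⌋ = ⌊14620/722⌋ − ⌊14405/722⌋ = 20 − 19 = 1
n=68: ⌊(69·215)/722⌋ − ⌊(68·215)/722⌋ = ⌊14835/722⌋ − ⌊14620/722⌋ = 20 − 20 = 0
n=69: ⌊(70·215)/722⌋ − ⌊(69·215)/722⌋ = ⌊15050/722⌋ − ⌊14835/722⌋ = 20 − 20 = 0
n=70: ⌊(71·215)/722⌋ − ⌊(70·215)/722⌋ = ⌊15265/722⌋ − ⌊15050/722⌋ = 21 − 20 = 1
n=71: ⌊(72·215)/722⌋ − ⌊(71·215)/722⌋ = ⌊15480/722⌋ − ⌊15265/722⌋ = 21 − 21 = 0
n=72: ⌊(73·215)/722⌋ − ⌊(72·215)/722⌋ = ⌊15695/722⌋ − ⌊15480/722⌋ = 21 − 21 = 0
n=73: ⌊(74·215)/722⌋ − ⌊(73·215)/722⌋ = ⌊15910/722⌋ − ⌊15695/722⌋ = 22 − 21 = 1
n=74: ⌊(75·215)/722⌋ − ⌊(74·215)/722⌋ = ⌊16125/722⌋ − ⌊15910/722⌋ = 22 − 22 = 0
n=75: ⌊(76·215)/722⌋ − ⌊(75·215)/722⌋ = ⌊16340/722⌋ − ⌊16125/722⌋ = 22 − 22 = 0
n=76: ⌊(77·215)/722⌋ − ⌊(76·215)/722⌋ = ⌊16555/722⌋ − ⌊16340/722⌋ = 22 − 22 = 0
n=77: ⌊(78·215)/722⌋ − ⌊(77·215)/722⌋ = ⌊16770/722⌋ − ⌊16555/722⌋ = 23 − 22 = 1
n=78: ⌊(79·215)/722⌋ − ⌊(78·215)/722⌋ = ⌊16985/722⌋ − ⌊16770/722⌋ = 23 − 23 = 0
n=79: ⌊(80·215)/722⌋ − ⌊(79·215)/722⌋ = ⌊17200/722⌋ − ⌊16985/722⌋ = 23 − 23 = 0
n=80: ⌊(81·215)/722⌋ − ⌊(80·215)/722⌋ = ⌊17415/722⌋ − ⌊17200/722⌋ = 24 − 23 = 1
n=81: ⌊(82·215)/722⌋ − ⌊(81·215)/722⌋ = ⌊17630/722⌋ − ⌊17415/722⌋ = 24 − 24 = 0
n=82: ⌊(83·215)/722⌋ − ⌊(82·215)/722⌋ = ⌊17845/722⌋ − ⌊17630/722⌋ = 24 − 24 = 0

00010010001001001000100100100010010010001001000100100100010010010001001001000100100


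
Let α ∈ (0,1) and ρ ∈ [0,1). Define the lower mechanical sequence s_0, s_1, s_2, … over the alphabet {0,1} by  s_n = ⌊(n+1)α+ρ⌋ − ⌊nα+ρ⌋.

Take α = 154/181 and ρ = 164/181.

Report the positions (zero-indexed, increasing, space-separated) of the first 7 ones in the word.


n=0: ⌊318/181⌋−⌊164/181⌋ = 1−0 = 1  ← one
n=1: ⌊472/181⌋−⌊318/181⌋ = 2−1 = 1  ← one
n=2: ⌊626/181⌋−⌊472/181⌋ = 3−2 = 1  ← one
n=3: ⌊780/181⌋−⌊626/181⌋ = 4−3 = 1  ← one
n=4: ⌊934/181⌋−⌊780/181⌋ = 5−4 = 1  ← one
n=5: ⌊1088/181⌋−⌊934/181⌋ = 6−5 = 1  ← one
n=6: ⌊1242/181⌋−⌊1088/181⌋ = 6−6 = 0
n=7: ⌊1396/181⌋−⌊1242/181⌋ = 7−6 = 1  ← one
positions of the first 7 ones: 0 1 2 3 4 5 7

0 1 2 3 4 5 7


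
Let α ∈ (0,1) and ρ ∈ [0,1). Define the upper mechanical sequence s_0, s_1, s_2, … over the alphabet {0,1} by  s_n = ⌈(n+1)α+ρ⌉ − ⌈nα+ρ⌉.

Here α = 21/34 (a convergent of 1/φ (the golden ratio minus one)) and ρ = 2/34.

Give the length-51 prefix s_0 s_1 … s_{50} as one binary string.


n=0: ⌈(1·21+2)/34⌉ − ⌈(0·21+2)/34⌉ = ⌈23/34⌉ − ⌈2/34⌉ = 1 − 1 = 0
n=1: ⌈(2·21+2)/34⌉ − ⌈(1·21+2)/34⌉ = ⌈44/34⌉ − ⌈23/34⌉ = 2 − 1 = 1
n=2: ⌈(3·21+2)/34⌉ − ⌈(2·21+2)/34⌉ = ⌈65/34⌉ − ⌈44/34⌉ = 2 − 2 = 0
n=3: ⌈(4·21+2)/34⌉ − ⌈(3·21+2)/34⌉ = ⌈86/34⌉ − ⌈65/34⌉ = 3 − 2 = 1
n=4: ⌈(5·21+2)/34⌉ − ⌈(4·21+2)/34⌉ = ⌈107/34⌉ − ⌈86/34⌉ = 4 − 3 = 1
n=5: ⌈(6·21+2)/34⌉ − ⌈(5·21+2)/34⌉ = ⌈128/34⌉ − ⌈107/34⌉ = 4 − 4 = 0
n=6: ⌈(7·21+2)/34⌉ − ⌈(6·21+2)/34⌉ = ⌈149/34⌉ − ⌈128/34⌉ = 5 − 4 = 1
n=7: ⌈(8·21+2)/34⌉ − ⌈(7·21+2)/34⌉ = ⌈170/34⌉ − ⌈149/34⌉ = 5 − 5 = 0
n=8: ⌈(9·21+2)/34⌉ − ⌈(8·21+2)/34⌉ = ⌈191/34⌉ − ⌈170/34⌉ = 6 − 5 = 1
n=9: ⌈(10·21+2)/34⌉ − ⌈(9·21+2)/34⌉ = ⌈212/34⌉ − ⌈191/34⌉ = 7 − 6 = 1
n=10: ⌈(11·21+2)/34⌉ − ⌈(10·21+2)/34⌉ = ⌈233/34⌉ − ⌈212/34⌉ = 7 − 7 = 0
n=11: ⌈(12·21+2)/34⌉ − ⌈(11·21+2)/34⌉ = ⌈254/34⌉ − ⌈233/34⌉ = 8 − 7 = 1
n=12: ⌈(13·21+2)/34⌉ − ⌈(12·21+2)/34⌉ = ⌈275/34⌉ − ⌈254/34⌉ = 9 − 8 = 1
n=13: ⌈(14·21+2)/34⌉ − ⌈(13·21+2)/34⌉ = ⌈296/34⌉ − ⌈275/34⌉ = 9 − 9 = 0
n=14: ⌈(15·21+2)/34⌉ − ⌈(14·21+2)/34⌉ = ⌈317/34⌉ − ⌈296/34⌉ = 10 − 9 = 1
n=15: ⌈(16·21+2)/34⌉ − ⌈(15·21+2)/34⌉ = ⌈338/34⌉ − ⌈317/34⌉ = 10 − 10 = 0
n=16: ⌈(17·21+2)/34⌉ − ⌈(16·21+2)/34⌉ = ⌈359/34⌉ − ⌈338/34⌉ = 11 − 10 = 1
n=17: ⌈(18·21+2)/34⌉ − ⌈(17·21+2)/34⌉ = ⌈380/34⌉ − ⌈359/34⌉ = 12 − 11 = 1
n=18: ⌈(19·21+2)/34⌉ − ⌈(18·21+2)/34⌉ = ⌈401/34⌉ − ⌈380/34⌉ = 12 − 12 = 0
n=19: ⌈(20·21+2)/34⌉ − ⌈(19·21+2)/34⌉ = ⌈422/34⌉ − ⌈401/34⌉ = 13 − 12 = 1
n=20: ⌈(21·21+2)/34⌉ − ⌈(20·21+2)/34⌉ = ⌈443/34⌉ − ⌈422/34⌉ = 14 − 13 = 1
n=21: ⌈(22·21+2)/34⌉ − ⌈(21·21+2)/34⌉ = ⌈464/34⌉ − ⌈443/34⌉ = 14 − 14 = 0
n=22: ⌈(23·21+2)/34⌉ − ⌈(22·21+2)/34⌉ = ⌈485/34⌉ − ⌈464/34⌉ = 15 − 14 = 1
n=23: ⌈(24·21+2)/34⌉ − ⌈(23·21+2)/34⌉ = ⌈506/34⌉ − ⌈485/34⌉ = 15 − 15 = 0
n=24: ⌈(25·21+2)/34⌉ − ⌈(24·21+2)/34⌉ = ⌈527/34⌉ − ⌈506/34⌉ = 16 − 15 = 1
n=25: ⌈(26·21+2)/34⌉ − ⌈(25·21+2)/34⌉ = ⌈548/34⌉ − ⌈527/34⌉ = 17 − 16 = 1
n=26: ⌈(27·21+2)/34⌉ − ⌈(26·21+2)/34⌉ = ⌈569/34⌉ − ⌈548/34⌉ = 17 − 17 = 0
n=27: ⌈(28·21+2)/34⌉ − ⌈(27·21+2)/34⌉ = ⌈590/34⌉ − ⌈569/34⌉ = 18 − 17 = 1
n=28: ⌈(29·21+2)/34⌉ − ⌈(28·21+2)/34⌉ = ⌈611/34⌉ − ⌈590/34⌉ = 18 − 18 = 0
n=29: ⌈(30·21+2)/34⌉ − ⌈(29·21+2)/34⌉ = ⌈632/34⌉ − ⌈611/34⌉ = 19 − 18 = 1
n=30: ⌈(31·21+2)/34⌉ − ⌈(30·21+2)/34⌉ = ⌈653/34⌉ − ⌈632/34⌉ = 20 − 19 = 1
n=31: ⌈(32·21+2)/34⌉ − ⌈(31·21+2)/34⌉ = ⌈674/34⌉ − ⌈653/34⌉ = 20 − 20 = 0
n=32: ⌈(33·21+2)/34⌉ − ⌈(32·21+2)/34⌉ = ⌈695/34⌉ − ⌈674/34⌉ = 21 − 20 = 1
n=33: ⌈(34·21+2)/34⌉ − ⌈(33·21+2)/34⌉ = ⌈716/34⌉ − ⌈695/34⌉ = 22 − 21 = 1
n=34: ⌈(35·21+2)/34⌉ − ⌈(34·21+2)/34⌉ = ⌈737/34⌉ − ⌈716/34⌉ = 22 − 22 = 0
n=35: ⌈(36·21+2)/34⌉ − ⌈(35·21+2)/34⌉ = ⌈758/34⌉ − ⌈737/34⌉ = 23 − 22 = 1
n=36: ⌈(37·21+2)/34⌉ − ⌈(36·21+2)/34⌉ = ⌈779/34⌉ − ⌈758/34⌉ = 23 − 23 = 0
n=37: ⌈(38·21+2)/34⌉ − ⌈(37·21+2)/34⌉ = ⌈800/34⌉ − ⌈779/34⌉ = 24 − 23 = 1
n=38: ⌈(39·21+2)/34⌉ − ⌈(38·21+2)/34⌉ = ⌈821/34⌉ − ⌈800/34⌉ = 25 − 24 = 1
n=39: ⌈(40·21+2)/34⌉ − ⌈(39·21+2)/34⌉ = ⌈842/34⌉ − ⌈821/34⌉ = 25 − 25 = 0
n=40: ⌈(41·21+2)/34⌉ − ⌈(40·21+2)/34⌉ = ⌈863/34⌉ − ⌈842/34⌉ = 26 − 25 = 1
n=41: ⌈(42·21+2)/34⌉ − ⌈(41·21+2)/34⌉ = ⌈884/34⌉ − ⌈863/34⌉ = 26 − 26 = 0
n=42: ⌈(43·21+2)/34⌉ − ⌈(42·21+2)/34⌉ = ⌈905/34⌉ − ⌈884/34⌉ = 27 − 26 = 1
n=43: ⌈(44·21+2)/34⌉ − ⌈(43·21+2)/34⌉ = ⌈926/34⌉ − ⌈905/34⌉ = 28 − 27 = 1
n=44: ⌈(45·21+2)/34⌉ − ⌈(44·21+2)/34⌉ = ⌈947/34⌉ − ⌈926/34⌉ = 28 − 28 = 0
n=45: ⌈(46·21+2)/34⌉ − ⌈(45·21+2)/34⌉ = ⌈968/34⌉ − ⌈947/34⌉ = 29 − 28 = 1
n=46: ⌈(47·21+2)/34⌉ − ⌈(46·21+2)/34⌉ = ⌈989/34⌉ − ⌈968/34⌉ = 30 − 29 = 1
n=47: ⌈(48·21+2)/34⌉ − ⌈(47·21+2)/34⌉ = ⌈1010/34⌉ − ⌈989/34⌉ = 30 − 30 = 0
n=48: ⌈(49·21+2)/34⌉ − ⌈(48·21+2)/34⌉ = ⌈1031/34⌉ − ⌈1010/34⌉ = 31 − 30 = 1
n=49: ⌈(50·21+2)/34⌉ − ⌈(49·21+2)/34⌉ = ⌈1052/34⌉ − ⌈1031/34⌉ = 31 − 31 = 0
n=50: ⌈(51·21+2)/34⌉ − ⌈(50·21+2)/34⌉ = ⌈1073/34⌉ − ⌈1052/34⌉ = 32 − 31 = 1

010110101101101011011010110101101101011010110110101


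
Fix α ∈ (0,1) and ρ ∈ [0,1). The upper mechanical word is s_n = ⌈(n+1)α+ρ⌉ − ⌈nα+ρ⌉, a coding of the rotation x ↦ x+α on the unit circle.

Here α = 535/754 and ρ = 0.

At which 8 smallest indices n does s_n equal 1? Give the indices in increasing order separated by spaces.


0 1 2 4 5 7 8 9

n=0: ⌈535/754⌉−⌈0/754⌉ = 1−0 = 1  ← one
n=1: ⌈1070/754⌉−⌈535/754⌉ = 2−1 = 1  ← one
n=2: ⌈1605/754⌉−⌈1070/754⌉ = 3−2 = 1  ← one
n=3: ⌈2140/754⌉−⌈1605/754⌉ = 3−3 = 0
n=4: ⌈2675/754⌉−⌈2140/754⌉ = 4−3 = 1  ← one
n=5: ⌈3210/754⌉−⌈2675/754⌉ = 5−4 = 1  ← one
n=6: ⌈3745/754⌉−⌈3210/754⌉ = 5−5 = 0
n=7: ⌈4280/754⌉−⌈3745/754⌉ = 6−5 = 1  ← one
n=8: ⌈4815/754⌉−⌈4280/754⌉ = 7−6 = 1  ← one
n=9: ⌈5350/754⌉−⌈4815/754⌉ = 8−7 = 1  ← one
positions of the first 8 ones: 0 1 2 4 5 7 8 9


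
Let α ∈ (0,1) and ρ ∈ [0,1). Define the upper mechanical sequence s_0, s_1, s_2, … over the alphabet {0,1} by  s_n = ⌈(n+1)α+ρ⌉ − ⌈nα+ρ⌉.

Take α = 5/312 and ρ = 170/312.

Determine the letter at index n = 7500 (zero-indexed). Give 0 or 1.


0

(n+1)α + ρ = (7501·5 + 170) / 312 = 37675/312
nα + ρ     = (7500·5 + 170) / 312 = 37670/312
⌈37675/312⌉ = 121,  ⌈37670/312⌉ = 121
s_{7500} = 121 − 121 = 0


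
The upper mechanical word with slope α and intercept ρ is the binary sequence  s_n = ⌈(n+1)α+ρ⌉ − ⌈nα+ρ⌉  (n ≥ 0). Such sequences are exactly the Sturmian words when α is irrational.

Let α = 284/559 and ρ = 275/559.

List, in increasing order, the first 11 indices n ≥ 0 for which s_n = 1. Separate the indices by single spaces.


1 2 4 6 8 10 12 14 16 18 20

n=0: ⌈559/559⌉−⌈275/559⌉ = 1−1 = 0
n=1: ⌈843/559⌉−⌈559/559⌉ = 2−1 = 1  ← one
n=2: ⌈1127/559⌉−⌈843/559⌉ = 3−2 = 1  ← one
n=3: ⌈1411/559⌉−⌈1127/559⌉ = 3−3 = 0
n=4: ⌈1695/559⌉−⌈1411/559⌉ = 4−3 = 1  ← one
n=5: ⌈1979/559⌉−⌈1695/559⌉ = 4−4 = 0
n=6: ⌈2263/559⌉−⌈1979/559⌉ = 5−4 = 1  ← one
n=7: ⌈2547/559⌉−⌈2263/559⌉ = 5−5 = 0
n=8: ⌈2831/559⌉−⌈2547/559⌉ = 6−5 = 1  ← one
n=9: ⌈3115/559⌉−⌈2831/559⌉ = 6−6 = 0
n=10: ⌈3399/559⌉−⌈3115/559⌉ = 7−6 = 1  ← one
n=11: ⌈3683/559⌉−⌈3399/559⌉ = 7−7 = 0
n=12: ⌈3967/559⌉−⌈3683/559⌉ = 8−7 = 1  ← one
n=13: ⌈4251/559⌉−⌈3967/559⌉ = 8−8 = 0
n=14: ⌈4535/559⌉−⌈4251/559⌉ = 9−8 = 1  ← one
n=15: ⌈4819/559⌉−⌈4535/559⌉ = 9−9 = 0
n=16: ⌈5103/559⌉−⌈4819/559⌉ = 10−9 = 1  ← one
n=17: ⌈5387/559⌉−⌈5103/559⌉ = 10−10 = 0
n=18: ⌈5671/559⌉−⌈5387/559⌉ = 11−10 = 1  ← one
n=19: ⌈5955/559⌉−⌈5671/559⌉ = 11−11 = 0
n=20: ⌈6239/559⌉−⌈5955/559⌉ = 12−11 = 1  ← one
positions of the first 11 ones: 1 2 4 6 8 10 12 14 16 18 20


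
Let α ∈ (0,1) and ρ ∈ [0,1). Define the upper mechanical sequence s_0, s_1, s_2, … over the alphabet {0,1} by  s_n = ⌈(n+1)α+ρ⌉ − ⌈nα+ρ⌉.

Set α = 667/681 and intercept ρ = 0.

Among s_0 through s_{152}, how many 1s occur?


150

#1s = Σ_{n=0}^{152} s_n = Σ_{n=0}^{152} (⌈(n+1)α+ρ⌉ − ⌈nα+ρ⌉)
the sum telescopes: every ⌈nα+ρ⌉ with 0 < n < 153 appears once with + and once with −, leaving ⌈153α+ρ⌉ − ⌈0·α+ρ⌉
153α + ρ = (153·667) / 681 = 102051/681
ρ = 0/681
⌈102051/681⌉ = 150,  ⌈0/681⌉ = 0
#1s = 150 − 0 = 150
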